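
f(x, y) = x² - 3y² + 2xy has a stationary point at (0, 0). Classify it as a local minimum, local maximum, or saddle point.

saddle point

The Hessian at the origin is H = [[2, 2], [2, -6]].
det H = 2·-6 − (2)² = -16 < 0, so H is indefinite.
Therefore the origin is a saddle point.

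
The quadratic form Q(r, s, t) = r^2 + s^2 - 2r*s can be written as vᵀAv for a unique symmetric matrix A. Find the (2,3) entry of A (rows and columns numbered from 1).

0

The coefficient of s·t in Q is 0. For a symmetric A this equals A[2,3] + A[3,2] = 2·A[2,3].
So A[2,3] = 0/2 = 0.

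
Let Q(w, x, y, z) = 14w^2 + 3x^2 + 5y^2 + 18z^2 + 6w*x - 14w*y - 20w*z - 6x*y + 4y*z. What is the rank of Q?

4

Write A = [[14, 3, -7, -10], [3, 3, -3, 0], [-7, -3, 5, 2], [-10, 0, 2, 18]].
An LDLᵀ factorisation of A has diagonal entries 14, 33/14, 6/11, 4.
That gives 4 positive pivots.
The rank is the number of nonzero pivots: 4.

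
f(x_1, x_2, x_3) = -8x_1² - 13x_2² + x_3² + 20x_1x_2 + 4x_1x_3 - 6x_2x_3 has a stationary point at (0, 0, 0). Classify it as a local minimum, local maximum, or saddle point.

The Hessian at the origin is H = [[-16, 20, 4], [20, -26, -6], [4, -6, 2]].
Applying the same elementary operations to the rows and columns of H produces a congruent diagonal matrix with entries -16, -1, 4.
So there are 1 positive, 2 negative pivots.
H is indefinite, so the origin is a saddle point.

saddle point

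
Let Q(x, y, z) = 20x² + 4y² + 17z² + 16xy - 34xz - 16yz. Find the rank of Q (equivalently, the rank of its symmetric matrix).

The symmetric matrix is A = [[20, 8, -17], [8, 4, -8], [-17, -8, 17]].
An LDLᵀ factorisation of A has diagonal entries 20, 4/5, 3/4.
That gives 3 positive pivots.
The rank is the number of nonzero pivots: 3.

3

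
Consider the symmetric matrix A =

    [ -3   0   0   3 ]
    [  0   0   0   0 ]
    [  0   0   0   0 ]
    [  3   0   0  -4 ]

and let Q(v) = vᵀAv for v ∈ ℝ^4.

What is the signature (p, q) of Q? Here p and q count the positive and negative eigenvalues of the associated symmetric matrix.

(0, 2)

Symmetric row and column elimination reduces A to a congruent diagonal form with pivots -3, 0, 0, -1.
Counting signs: 2 negative, 2 zero.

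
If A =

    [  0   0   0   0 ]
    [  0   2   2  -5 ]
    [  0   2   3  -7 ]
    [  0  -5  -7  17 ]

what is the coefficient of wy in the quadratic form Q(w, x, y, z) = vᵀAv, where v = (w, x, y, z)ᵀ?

The coefficient of wy is A[1,3] + A[3,1] = 2·0 = 0.

0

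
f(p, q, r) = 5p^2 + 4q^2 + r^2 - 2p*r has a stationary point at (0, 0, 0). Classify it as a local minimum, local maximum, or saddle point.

The Hessian at the origin is H = [[10, 0, -2], [0, 8, 0], [-2, 0, 2]].
An LDLᵀ factorisation of H has diagonal entries 10, 8, 8/5.
Counting signs: 3 positive.
H is positive definite, so the origin is a strict local minimum.

local minimum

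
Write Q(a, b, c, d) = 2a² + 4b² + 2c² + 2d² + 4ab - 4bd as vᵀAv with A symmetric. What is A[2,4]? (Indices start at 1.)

The coefficient of b·d in Q is -4. For a symmetric A this equals A[2,4] + A[4,2] = 2·A[2,4].
So A[2,4] = -4/2 = -2.

-2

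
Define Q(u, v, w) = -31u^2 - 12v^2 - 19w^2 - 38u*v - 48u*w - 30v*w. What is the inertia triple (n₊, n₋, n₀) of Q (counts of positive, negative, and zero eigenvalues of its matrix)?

Write A = [[-31, -19, -24], [-19, -12, -15], [-24, -15, -19]].
Congruent diagonalization of A (simultaneous row and column reduction) yields pivots -31, -11/31, -2/11.
That gives 3 negative pivots.

(0, 3, 0)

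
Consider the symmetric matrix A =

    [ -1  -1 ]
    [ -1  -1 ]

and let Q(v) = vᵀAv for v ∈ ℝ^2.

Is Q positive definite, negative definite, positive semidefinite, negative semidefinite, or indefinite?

negative semidefinite

For the 2×2 matrix [[-1, -1], [-1, -1]]: det = -1·-1 − (-1)² = 0, trace = -2.
det = 0 so one eigenvalue is zero; the form is semidefinite with the sign of the trace.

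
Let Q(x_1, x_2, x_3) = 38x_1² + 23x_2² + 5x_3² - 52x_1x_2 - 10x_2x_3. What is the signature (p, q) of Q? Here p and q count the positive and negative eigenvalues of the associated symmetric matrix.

Write A = [[38, -26, 0], [-26, 23, -5], [0, -5, 5]].
Row-reducing A symmetrically gives the diagonal entries 38, 99/19, 20/99.
That gives 3 positive pivots.

(3, 0)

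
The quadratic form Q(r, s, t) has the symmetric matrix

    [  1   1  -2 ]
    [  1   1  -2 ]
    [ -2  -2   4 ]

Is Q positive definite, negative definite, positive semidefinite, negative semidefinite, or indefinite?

positive semidefinite

Row-reducing A symmetrically gives the diagonal entries 1, 0, 0.
So there are 1 positive, 2 zero pivots.
Hence Q is positive semidefinite.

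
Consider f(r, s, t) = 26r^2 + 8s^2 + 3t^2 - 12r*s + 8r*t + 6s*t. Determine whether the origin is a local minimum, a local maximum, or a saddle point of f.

The Hessian at the origin is H = [[52, -12, 8], [-12, 16, 6], [8, 6, 6]].
An LDLᵀ factorisation of H has diagonal entries 52, 172/13, 5/43.
So there are 3 positive pivots.
H is positive definite, so the origin is a strict local minimum.

local minimum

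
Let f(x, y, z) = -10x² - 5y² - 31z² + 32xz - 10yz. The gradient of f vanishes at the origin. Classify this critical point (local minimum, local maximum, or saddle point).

The Hessian at the origin is H = [[-20, 0, 32], [0, -10, -10], [32, -10, -62]].
Symmetric row and column elimination reduces H to a congruent diagonal form with pivots -20, -10, -4/5.
So there are 3 negative pivots.
H is negative definite, so the origin is a strict local maximum.

local maximum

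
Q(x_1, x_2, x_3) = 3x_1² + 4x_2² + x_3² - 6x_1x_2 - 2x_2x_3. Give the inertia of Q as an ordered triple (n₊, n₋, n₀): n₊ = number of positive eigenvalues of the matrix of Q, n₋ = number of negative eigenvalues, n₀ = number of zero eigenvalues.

The symmetric matrix is A = [[3, -3, 0], [-3, 4, -1], [0, -1, 1]].
Symmetric row and column elimination reduces A to a congruent diagonal form with pivots 3, 1, 0.
Counting signs: 2 positive, 1 zero.

(2, 0, 1)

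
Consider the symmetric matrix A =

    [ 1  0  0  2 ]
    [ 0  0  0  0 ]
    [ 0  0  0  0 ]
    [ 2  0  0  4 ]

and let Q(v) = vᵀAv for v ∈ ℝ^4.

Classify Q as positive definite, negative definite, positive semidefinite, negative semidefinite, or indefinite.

positive semidefinite

Symmetric row and column elimination reduces A to a congruent diagonal form with pivots 1, 0, 0, 0.
That gives 1 positive, 3 zero pivots.
Hence Q is positive semidefinite.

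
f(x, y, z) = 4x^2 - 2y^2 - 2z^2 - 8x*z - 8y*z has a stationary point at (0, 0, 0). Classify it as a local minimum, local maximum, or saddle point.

saddle point

The Hessian at the origin is H = [[8, 0, -8], [0, -4, -8], [-8, -8, -4]].
Symmetric row and column elimination reduces H to a congruent diagonal form with pivots 8, -4, 4.
So there are 2 positive, 1 negative pivots.
H is indefinite, so the origin is a saddle point.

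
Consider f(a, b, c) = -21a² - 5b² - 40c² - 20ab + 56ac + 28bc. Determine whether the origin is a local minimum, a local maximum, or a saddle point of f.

The Hessian at the origin is H = [[-42, -20, 56], [-20, -10, 28], [56, 28, -80]].
Congruent diagonalization of H (simultaneous row and column reduction) yields pivots -42, -10/21, -8/5.
So there are 3 negative pivots.
H is negative definite, so the origin is a strict local maximum.

local maximum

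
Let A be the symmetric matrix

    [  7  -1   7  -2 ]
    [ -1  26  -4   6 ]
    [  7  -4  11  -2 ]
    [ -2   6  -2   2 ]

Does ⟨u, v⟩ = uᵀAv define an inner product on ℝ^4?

Leading principal minors: Δ_1 = 7, Δ_2 = 181, Δ_3 = 661, Δ_4 = 30.
All leading principal minors are positive, so by Sylvester's criterion Q is positive definite.
⟨·,·⟩ is an inner product exactly when A is positive definite.

yes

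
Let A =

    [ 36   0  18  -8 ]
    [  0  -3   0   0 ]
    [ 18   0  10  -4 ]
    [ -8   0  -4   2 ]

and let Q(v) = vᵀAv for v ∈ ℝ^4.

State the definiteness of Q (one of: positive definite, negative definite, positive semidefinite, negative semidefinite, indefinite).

Congruent diagonalization of A (simultaneous row and column reduction) yields pivots 36, -3, 1, 2/9.
Counting signs: 3 positive, 1 negative.
Hence Q is indefinite.

indefinite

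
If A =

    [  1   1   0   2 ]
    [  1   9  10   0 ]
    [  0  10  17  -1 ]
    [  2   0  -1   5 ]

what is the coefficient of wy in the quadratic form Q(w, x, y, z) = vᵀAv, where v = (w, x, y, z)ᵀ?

The coefficient of wy is A[1,3] + A[3,1] = 2·0 = 0.

0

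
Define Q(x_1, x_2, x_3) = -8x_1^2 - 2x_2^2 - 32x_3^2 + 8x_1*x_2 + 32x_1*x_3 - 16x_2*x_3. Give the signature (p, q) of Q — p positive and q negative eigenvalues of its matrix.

Write A = [[-8, 4, 16], [4, -2, -8], [16, -8, -32]].
Row-reducing A symmetrically gives the diagonal entries -8, 0, 0.
Counting signs: 1 negative, 2 zero.

(0, 1)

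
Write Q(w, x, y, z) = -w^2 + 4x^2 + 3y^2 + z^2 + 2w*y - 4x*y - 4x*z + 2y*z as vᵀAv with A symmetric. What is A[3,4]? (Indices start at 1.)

The coefficient of y·z in Q is 2. For a symmetric A this equals A[3,4] + A[4,3] = 2·A[3,4].
So A[3,4] = 2/2 = 1.

1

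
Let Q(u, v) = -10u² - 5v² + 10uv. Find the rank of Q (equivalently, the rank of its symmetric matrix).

Write A = [[-10, 5], [5, -5]].
An LDLᵀ factorisation of A has diagonal entries -10, -5/2.
So there are 2 negative pivots.
The rank is the number of nonzero pivots: 2.

2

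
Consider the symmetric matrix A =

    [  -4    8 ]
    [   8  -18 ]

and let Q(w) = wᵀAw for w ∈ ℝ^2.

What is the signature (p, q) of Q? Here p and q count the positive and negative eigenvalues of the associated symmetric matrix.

(0, 2)

Row-reducing A symmetrically gives the diagonal entries -4, -2.
That gives 2 negative pivots.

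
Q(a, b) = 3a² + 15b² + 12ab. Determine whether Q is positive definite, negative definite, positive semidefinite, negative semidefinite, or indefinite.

The symmetric matrix of Q is A = [[3, 6], [6, 15]].
Leading principal minors: Δ_1 = 3, Δ_2 = 9.
All leading principal minors are positive, so by Sylvester's criterion Q is positive definite.

positive definite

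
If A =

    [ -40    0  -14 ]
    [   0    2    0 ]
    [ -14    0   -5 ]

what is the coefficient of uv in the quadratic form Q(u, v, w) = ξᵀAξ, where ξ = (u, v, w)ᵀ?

0

The coefficient of uv is A[1,2] + A[2,1] = 2·0 = 0.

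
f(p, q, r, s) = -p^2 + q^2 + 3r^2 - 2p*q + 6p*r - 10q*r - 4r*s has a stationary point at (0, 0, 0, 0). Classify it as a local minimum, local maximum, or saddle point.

saddle point

The Hessian at the origin is H = [[-2, -2, 6, 0], [-2, 2, -10, 0], [6, -10, 6, -4], [0, 0, -4, 0]].
An LDLᵀ factorisation of H has diagonal entries -2, 4, -40, 2/5.
That gives 2 positive, 2 negative pivots.
H is indefinite, so the origin is a saddle point.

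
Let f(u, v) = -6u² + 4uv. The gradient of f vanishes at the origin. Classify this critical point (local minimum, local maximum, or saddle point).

The Hessian at the origin is H = [[-12, 4], [4, 0]].
det H = -12·0 − (4)² = -16 < 0, so H is indefinite.
Therefore the origin is a saddle point.

saddle point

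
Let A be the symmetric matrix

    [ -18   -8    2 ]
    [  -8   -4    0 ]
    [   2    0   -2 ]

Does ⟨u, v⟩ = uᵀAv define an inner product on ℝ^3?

Row-reducing A symmetrically gives the diagonal entries -18, -4/9, 0.
That gives 2 negative, 1 zero pivots.
Hence Q is negative semidefinite.
⟨·,·⟩ is an inner product exactly when A is positive definite.

no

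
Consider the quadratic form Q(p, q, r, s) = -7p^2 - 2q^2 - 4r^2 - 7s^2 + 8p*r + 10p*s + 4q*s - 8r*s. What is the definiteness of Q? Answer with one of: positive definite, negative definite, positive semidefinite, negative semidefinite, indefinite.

negative definite

The symmetric matrix of Q is A = [[-7, 0, 4, 5], [0, -2, 0, 2], [4, 0, -4, -4], [5, 2, -4, -7]].
Leading principal minors: Δ_1 = -7, Δ_2 = 14, Δ_3 = -24, Δ_4 = 16.
The signs alternate starting with Δ_1 < 0, so by Sylvester's criterion Q is negative definite.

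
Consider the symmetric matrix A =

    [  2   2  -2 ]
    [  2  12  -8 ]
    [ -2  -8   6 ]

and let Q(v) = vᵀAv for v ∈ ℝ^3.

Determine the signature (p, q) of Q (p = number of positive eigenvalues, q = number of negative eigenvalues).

(3, 0)

An LDLᵀ factorisation of A has diagonal entries 2, 10, 2/5.
Counting signs: 3 positive.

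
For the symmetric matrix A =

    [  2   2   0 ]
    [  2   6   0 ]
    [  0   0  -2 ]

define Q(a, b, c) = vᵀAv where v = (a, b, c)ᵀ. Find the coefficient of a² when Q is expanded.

The coefficient of a² is the diagonal entry A[1,1] = 2.

2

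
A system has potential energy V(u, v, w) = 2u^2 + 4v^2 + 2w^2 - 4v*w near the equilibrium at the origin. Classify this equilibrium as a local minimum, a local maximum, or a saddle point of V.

The Hessian at the origin is H = [[4, 0, 0], [0, 8, -4], [0, -4, 4]].
Row-reducing H symmetrically gives the diagonal entries 4, 8, 2.
Counting signs: 3 positive.
H is positive definite, so the origin is a strict local minimum.

local minimum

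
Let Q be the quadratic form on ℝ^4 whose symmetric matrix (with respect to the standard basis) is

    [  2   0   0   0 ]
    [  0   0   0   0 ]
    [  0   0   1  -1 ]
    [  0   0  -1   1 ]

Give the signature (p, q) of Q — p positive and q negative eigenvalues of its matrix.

Congruent diagonalization of A (simultaneous row and column reduction) yields pivots 2, 0, 1, 0.
That gives 2 positive, 2 zero pivots.

(2, 0)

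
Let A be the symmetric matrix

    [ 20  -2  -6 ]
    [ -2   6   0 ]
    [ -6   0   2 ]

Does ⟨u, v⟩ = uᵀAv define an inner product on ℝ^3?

yes

Leading principal minors: Δ_1 = 20, Δ_2 = 116, Δ_3 = 16.
All leading principal minors are positive, so by Sylvester's criterion Q is positive definite.
⟨·,·⟩ is an inner product exactly when A is positive definite.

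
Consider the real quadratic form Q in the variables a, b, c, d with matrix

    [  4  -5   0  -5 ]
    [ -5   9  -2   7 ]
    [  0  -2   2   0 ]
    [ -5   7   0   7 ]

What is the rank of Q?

3

Congruent diagonalization of A (simultaneous row and column reduction) yields pivots 4, 11/4, 6/11, 0.
Counting signs: 3 positive, 1 zero.
The rank is the number of nonzero pivots: 3.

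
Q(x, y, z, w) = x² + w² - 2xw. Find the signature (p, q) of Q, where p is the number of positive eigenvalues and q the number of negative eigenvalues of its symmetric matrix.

The symmetric matrix is A = [[1, 0, 0, -1], [0, 0, 0, 0], [0, 0, 0, 0], [-1, 0, 0, 1]].
Applying the same elementary operations to the rows and columns of A produces a congruent diagonal matrix with entries 1, 0, 0, 0.
So there are 1 positive, 3 zero pivots.

(1, 0)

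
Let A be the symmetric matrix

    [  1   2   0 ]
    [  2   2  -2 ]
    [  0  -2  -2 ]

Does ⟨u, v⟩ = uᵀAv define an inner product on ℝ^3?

no

Row-reducing A symmetrically gives the diagonal entries 1, -2, 0.
So there are 1 positive, 1 negative, 1 zero pivots.
Hence Q is indefinite.
⟨·,·⟩ is an inner product exactly when A is positive definite.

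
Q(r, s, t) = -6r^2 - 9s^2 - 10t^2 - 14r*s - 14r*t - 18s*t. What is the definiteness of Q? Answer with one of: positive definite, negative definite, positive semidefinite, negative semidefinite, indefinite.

negative definite

The symmetric matrix is A = [[-6, -7, -7], [-7, -9, -9], [-7, -9, -10]].
Applying the same elementary operations to the rows and columns of A produces a congruent diagonal matrix with entries -6, -5/6, -1.
Counting signs: 3 negative.
Hence Q is negative definite.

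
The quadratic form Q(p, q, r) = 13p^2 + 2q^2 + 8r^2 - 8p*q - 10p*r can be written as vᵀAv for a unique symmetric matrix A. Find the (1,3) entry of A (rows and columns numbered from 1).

The coefficient of p·r in Q is -10. For a symmetric A this equals A[1,3] + A[3,1] = 2·A[1,3].
So A[1,3] = -10/2 = -5.

-5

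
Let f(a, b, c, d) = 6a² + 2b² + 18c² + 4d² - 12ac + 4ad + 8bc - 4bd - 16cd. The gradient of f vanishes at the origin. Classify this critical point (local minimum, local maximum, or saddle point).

The Hessian at the origin is H = [[12, 0, -12, 4], [0, 4, 8, -4], [-12, 8, 36, -16], [4, -4, -16, 8]].
Row-reducing H symmetrically gives the diagonal entries 12, 4, 8, 2/3.
Counting signs: 4 positive.
H is positive definite, so the origin is a strict local minimum.

local minimum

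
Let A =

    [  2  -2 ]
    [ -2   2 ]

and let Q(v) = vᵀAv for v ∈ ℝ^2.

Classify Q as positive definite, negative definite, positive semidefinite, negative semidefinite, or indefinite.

Applying the same elementary operations to the rows and columns of A produces a congruent diagonal matrix with entries 2, 0.
Counting signs: 1 positive, 1 zero.
Hence Q is positive semidefinite.

positive semidefinite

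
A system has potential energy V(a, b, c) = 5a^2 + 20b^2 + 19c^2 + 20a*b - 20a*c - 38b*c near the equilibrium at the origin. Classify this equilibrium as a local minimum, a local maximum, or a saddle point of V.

saddle point

The Hessian at the origin is H = [[10, 20, -20], [20, 40, -38], [-20, -38, 38]].
H is indefinite, so the origin is a saddle point.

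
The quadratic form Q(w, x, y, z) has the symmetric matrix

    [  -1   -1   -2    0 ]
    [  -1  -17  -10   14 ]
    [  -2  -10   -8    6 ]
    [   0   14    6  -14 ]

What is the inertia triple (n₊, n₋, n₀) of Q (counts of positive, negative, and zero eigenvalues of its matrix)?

(1, 3, 0)

By Sylvester's law of inertia any congruent diagonalization of A has 1 positive, 3 negative and 0 zero entries.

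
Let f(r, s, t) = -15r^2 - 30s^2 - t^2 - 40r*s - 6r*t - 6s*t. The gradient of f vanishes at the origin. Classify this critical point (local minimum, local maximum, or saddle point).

The Hessian at the origin is H = [[-30, -40, -6], [-40, -60, -6], [-6, -6, -2]].
Congruent diagonalization of H (simultaneous row and column reduction) yields pivots -30, -20/3, -1/5.
Counting signs: 3 negative.
H is negative definite, so the origin is a strict local maximum.

local maximum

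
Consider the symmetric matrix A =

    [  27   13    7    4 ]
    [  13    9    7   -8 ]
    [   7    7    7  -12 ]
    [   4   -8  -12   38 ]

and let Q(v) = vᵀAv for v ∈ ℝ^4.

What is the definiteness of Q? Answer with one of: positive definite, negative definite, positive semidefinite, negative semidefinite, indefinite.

positive definite

Symmetric row and column elimination reduces A to a congruent diagonal form with pivots 27, 74/27, 14/37, 10/7.
That gives 4 positive pivots.
Hence Q is positive definite.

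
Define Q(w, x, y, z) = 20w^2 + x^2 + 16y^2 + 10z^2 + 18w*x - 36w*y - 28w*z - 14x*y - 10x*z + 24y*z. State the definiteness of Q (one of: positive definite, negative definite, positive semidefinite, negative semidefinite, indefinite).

The associated matrix is A = [[20, 9, -18, -14], [9, 1, -7, -5], [-18, -7, 16, 12], [-14, -5, 12, 10]].
Applying the same elementary operations to the rows and columns of A produces a congruent diagonal matrix with entries 20, -61/20, 12/61, 2/3.
So there are 3 positive, 1 negative pivots.
Hence Q is indefinite.

indefinite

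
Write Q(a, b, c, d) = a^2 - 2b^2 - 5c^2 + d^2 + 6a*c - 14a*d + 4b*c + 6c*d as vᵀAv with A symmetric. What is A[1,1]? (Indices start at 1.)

The coefficient of a^2 in Q is 1, and that is exactly A[1,1].

1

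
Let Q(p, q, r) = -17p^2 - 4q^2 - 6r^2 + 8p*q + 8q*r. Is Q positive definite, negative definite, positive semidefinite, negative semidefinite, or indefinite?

The associated matrix is A = [[-17, 4, 0], [4, -4, 4], [0, 4, -6]].
Symmetric row and column elimination reduces A to a congruent diagonal form with pivots -17, -52/17, -10/13.
Counting signs: 3 negative.
Hence Q is negative definite.

negative definite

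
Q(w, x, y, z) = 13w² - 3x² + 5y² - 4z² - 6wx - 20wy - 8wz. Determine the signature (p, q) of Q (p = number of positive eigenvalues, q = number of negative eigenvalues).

(1, 2)

The symmetric matrix is A = [[13, -3, -10, -4], [-3, -3, 0, 0], [-10, 0, 5, 0], [-4, 0, 0, -4]].
Congruent diagonalization of A (simultaneous row and column reduction) yields pivots 13, -48/13, -5/4, 0.
So there are 1 positive, 2 negative, 1 zero pivots.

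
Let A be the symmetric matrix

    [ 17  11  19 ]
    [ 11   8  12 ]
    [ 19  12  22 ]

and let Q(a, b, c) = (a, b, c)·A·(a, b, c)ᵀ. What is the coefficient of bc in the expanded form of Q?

The coefficient of bc is A[2,3] + A[3,2] = 2·12 = 24.

24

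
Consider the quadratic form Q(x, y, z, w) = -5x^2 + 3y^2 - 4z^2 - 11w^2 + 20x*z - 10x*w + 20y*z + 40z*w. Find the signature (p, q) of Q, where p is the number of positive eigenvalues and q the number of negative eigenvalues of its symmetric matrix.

The associated matrix is A = [[-5, 0, 10, -5], [0, 3, 10, 0], [10, 10, -4, 20], [-5, 0, 20, -11]].
Row-reducing A symmetrically gives the diagonal entries -5, 3, -52/3, -3/13.
So there are 1 positive, 3 negative pivots.

(1, 3)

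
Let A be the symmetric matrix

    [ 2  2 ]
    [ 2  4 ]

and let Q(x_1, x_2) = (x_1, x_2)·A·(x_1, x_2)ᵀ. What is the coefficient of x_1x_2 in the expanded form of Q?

4

The coefficient of x_1x_2 is A[1,2] + A[2,1] = 2·2 = 4.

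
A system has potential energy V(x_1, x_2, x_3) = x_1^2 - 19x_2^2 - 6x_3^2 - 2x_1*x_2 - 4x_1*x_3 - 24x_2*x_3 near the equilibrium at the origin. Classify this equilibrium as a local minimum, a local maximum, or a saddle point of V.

The Hessian at the origin is H = [[2, -2, -4], [-2, -38, -24], [-4, -24, -12]].
Row-reducing H symmetrically gives the diagonal entries 2, -40, -2/5.
So there are 1 positive, 2 negative pivots.
H is indefinite, so the origin is a saddle point.

saddle point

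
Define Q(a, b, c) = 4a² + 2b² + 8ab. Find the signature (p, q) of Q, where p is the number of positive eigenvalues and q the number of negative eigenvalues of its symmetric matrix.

(1, 1)

The associated matrix is A = [[4, 4, 0], [4, 2, 0], [0, 0, 0]].
Applying the same elementary operations to the rows and columns of A produces a congruent diagonal matrix with entries 4, -2, 0.
So there are 1 positive, 1 negative, 1 zero pivots.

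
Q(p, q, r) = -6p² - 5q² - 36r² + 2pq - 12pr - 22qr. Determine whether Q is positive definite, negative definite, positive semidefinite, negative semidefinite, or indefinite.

negative definite

The symmetric matrix is A = [[-6, 1, -6], [1, -5, -11], [-6, -11, -36]].
An LDLᵀ factorisation of A has diagonal entries -6, -29/6, -6/29.
So there are 3 negative pivots.
Hence Q is negative definite.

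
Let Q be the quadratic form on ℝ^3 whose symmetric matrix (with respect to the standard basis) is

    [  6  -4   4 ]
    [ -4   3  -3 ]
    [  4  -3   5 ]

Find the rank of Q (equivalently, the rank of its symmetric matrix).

An LDLᵀ factorisation of A has diagonal entries 6, 1/3, 2.
That gives 3 positive pivots.
The rank is the number of nonzero pivots: 3.

3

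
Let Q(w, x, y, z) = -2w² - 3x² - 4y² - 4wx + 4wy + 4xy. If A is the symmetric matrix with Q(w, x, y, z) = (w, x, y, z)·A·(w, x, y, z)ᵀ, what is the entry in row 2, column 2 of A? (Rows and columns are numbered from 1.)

The coefficient of x² in Q is -3, and that is exactly A[2,2].

-3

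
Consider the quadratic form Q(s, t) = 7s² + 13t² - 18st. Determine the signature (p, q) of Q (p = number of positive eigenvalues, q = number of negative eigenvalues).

The symmetric matrix is A = [[7, -9], [-9, 13]].
Symmetric row and column elimination reduces A to a congruent diagonal form with pivots 7, 10/7.
So there are 2 positive pivots.

(2, 0)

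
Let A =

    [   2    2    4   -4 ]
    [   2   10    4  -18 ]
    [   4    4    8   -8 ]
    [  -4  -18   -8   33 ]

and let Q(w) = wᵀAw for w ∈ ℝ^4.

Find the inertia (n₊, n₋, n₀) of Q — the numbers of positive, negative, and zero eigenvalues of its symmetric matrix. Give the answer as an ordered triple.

(3, 0, 1)

Applying the same elementary operations to the rows and columns of A produces a congruent diagonal matrix with entries 2, 8, 0, 1/2.
Counting signs: 3 positive, 1 zero.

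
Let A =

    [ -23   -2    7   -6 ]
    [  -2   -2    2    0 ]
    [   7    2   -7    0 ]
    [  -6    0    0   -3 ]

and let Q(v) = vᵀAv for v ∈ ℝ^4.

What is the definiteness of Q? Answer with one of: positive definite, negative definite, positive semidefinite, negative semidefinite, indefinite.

negative definite

Row-reducing A symmetrically gives the diagonal entries -23, -42/23, -80/21, -3/4.
So there are 4 negative pivots.
Hence Q is negative definite.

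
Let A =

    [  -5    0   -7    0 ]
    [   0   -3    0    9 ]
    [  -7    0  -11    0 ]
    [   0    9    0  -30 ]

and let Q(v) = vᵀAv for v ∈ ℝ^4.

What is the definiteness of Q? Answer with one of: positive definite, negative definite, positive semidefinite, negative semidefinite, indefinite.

Leading principal minors: Δ_1 = -5, Δ_2 = 15, Δ_3 = -18, Δ_4 = 54.
The signs alternate starting with Δ_1 < 0, so by Sylvester's criterion Q is negative definite.

negative definite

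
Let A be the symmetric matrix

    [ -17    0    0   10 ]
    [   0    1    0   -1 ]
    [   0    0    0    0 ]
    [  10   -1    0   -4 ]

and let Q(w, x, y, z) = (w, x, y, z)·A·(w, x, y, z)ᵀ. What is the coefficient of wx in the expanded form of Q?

The coefficient of wx is A[1,2] + A[2,1] = 2·0 = 0.

0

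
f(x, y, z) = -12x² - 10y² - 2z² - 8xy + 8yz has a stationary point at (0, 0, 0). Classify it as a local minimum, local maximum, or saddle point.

The Hessian at the origin is H = [[-24, -8, 0], [-8, -20, 8], [0, 8, -4]].
An LDLᵀ factorisation of H has diagonal entries -24, -52/3, -4/13.
That gives 3 negative pivots.
H is negative definite, so the origin is a strict local maximum.

local maximum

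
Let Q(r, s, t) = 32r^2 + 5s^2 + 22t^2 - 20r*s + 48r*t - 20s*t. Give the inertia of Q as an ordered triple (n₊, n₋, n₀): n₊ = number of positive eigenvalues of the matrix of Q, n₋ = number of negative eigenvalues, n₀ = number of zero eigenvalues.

(3, 0, 0)

The associated matrix is A = [[32, -10, 24], [-10, 5, -10], [24, -10, 22]].
Congruent diagonalization of A (simultaneous row and column reduction) yields pivots 32, 15/8, 2/3.
Counting signs: 3 positive.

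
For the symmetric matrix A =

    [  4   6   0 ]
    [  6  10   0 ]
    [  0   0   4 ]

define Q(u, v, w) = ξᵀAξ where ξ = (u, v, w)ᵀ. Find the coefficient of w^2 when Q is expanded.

4

The coefficient of w^2 is the diagonal entry A[3,3] = 4.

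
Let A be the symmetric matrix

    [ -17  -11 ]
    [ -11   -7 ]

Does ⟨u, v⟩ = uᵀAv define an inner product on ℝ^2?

no

For the 2×2 matrix [[-17, -11], [-11, -7]]: det = -17·-7 − (-11)² = -2, trace = -24.
det < 0 so the eigenvalues have opposite signs; the form is indefinite.
⟨·,·⟩ is an inner product exactly when A is positive definite.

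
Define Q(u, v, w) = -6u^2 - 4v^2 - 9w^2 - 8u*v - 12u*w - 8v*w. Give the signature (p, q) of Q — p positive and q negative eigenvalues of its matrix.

The associated matrix is A = [[-6, -4, -6], [-4, -4, -4], [-6, -4, -9]].
Symmetric row and column elimination reduces A to a congruent diagonal form with pivots -6, -4/3, -3.
So there are 3 negative pivots.

(0, 3)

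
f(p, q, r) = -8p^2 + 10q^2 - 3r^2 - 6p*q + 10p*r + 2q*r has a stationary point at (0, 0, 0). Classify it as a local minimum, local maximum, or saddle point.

The Hessian at the origin is H = [[-16, -6, 10], [-6, 20, 2], [10, 2, -6]].
Row-reducing H symmetrically gives the diagonal entries -16, 89/4, 10/89.
That gives 2 positive, 1 negative pivots.
H is indefinite, so the origin is a saddle point.

saddle point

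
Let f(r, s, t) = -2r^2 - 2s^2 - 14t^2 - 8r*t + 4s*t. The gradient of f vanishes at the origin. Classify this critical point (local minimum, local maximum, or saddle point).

The Hessian at the origin is H = [[-4, 0, -8], [0, -4, 4], [-8, 4, -28]].
Row-reducing H symmetrically gives the diagonal entries -4, -4, -8.
That gives 3 negative pivots.
H is negative definite, so the origin is a strict local maximum.

local maximum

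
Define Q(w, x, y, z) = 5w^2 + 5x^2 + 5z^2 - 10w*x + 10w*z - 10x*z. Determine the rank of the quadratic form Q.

The associated matrix is A = [[5, -5, 0, 5], [-5, 5, 0, -5], [0, 0, 0, 0], [5, -5, 0, 5]].
Applying the same elementary operations to the rows and columns of A produces a congruent diagonal matrix with entries 5, 0, 0, 0.
That gives 1 positive, 3 zero pivots.
The rank is the number of nonzero pivots: 1.

1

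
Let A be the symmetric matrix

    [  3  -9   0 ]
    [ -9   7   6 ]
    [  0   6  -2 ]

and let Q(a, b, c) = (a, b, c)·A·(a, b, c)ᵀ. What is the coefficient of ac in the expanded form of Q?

The coefficient of ac is A[1,3] + A[3,1] = 2·0 = 0.

0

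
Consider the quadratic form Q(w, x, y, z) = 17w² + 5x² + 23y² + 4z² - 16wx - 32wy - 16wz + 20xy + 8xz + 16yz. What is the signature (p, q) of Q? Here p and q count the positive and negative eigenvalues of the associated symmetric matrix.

(4, 0)

The symmetric matrix is A = [[17, -8, -16, -8], [-8, 5, 10, 4], [-16, 10, 23, 8], [-8, 4, 8, 4]].
Symmetric row and column elimination reduces A to a congruent diagonal form with pivots 17, 21/17, 3, 4/21.
That gives 4 positive pivots.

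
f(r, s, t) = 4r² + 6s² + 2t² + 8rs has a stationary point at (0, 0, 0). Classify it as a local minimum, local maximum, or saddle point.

local minimum

The Hessian at the origin is H = [[8, 8, 0], [8, 12, 0], [0, 0, 4]].
Symmetric row and column elimination reduces H to a congruent diagonal form with pivots 8, 4, 4.
That gives 3 positive pivots.
H is positive definite, so the origin is a strict local minimum.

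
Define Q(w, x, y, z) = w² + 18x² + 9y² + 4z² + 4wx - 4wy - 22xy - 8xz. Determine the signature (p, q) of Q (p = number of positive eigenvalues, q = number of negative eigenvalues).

(4, 0)

The associated matrix is A = [[1, 2, -2, 0], [2, 18, -11, -4], [-2, -11, 9, 0], [0, -4, 0, 4]].
Congruent diagonalization of A (simultaneous row and column reduction) yields pivots 1, 14, 3/2, 4/21.
So there are 4 positive pivots.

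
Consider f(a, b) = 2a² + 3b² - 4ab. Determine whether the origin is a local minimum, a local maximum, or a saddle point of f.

The Hessian at the origin is H = [[4, -4], [-4, 6]].
det H = 4·6 − (-4)² = 8 > 0 and H[1,1] = 4 > 0, so H is positive definite.
Therefore the origin is a local minimum.

local minimum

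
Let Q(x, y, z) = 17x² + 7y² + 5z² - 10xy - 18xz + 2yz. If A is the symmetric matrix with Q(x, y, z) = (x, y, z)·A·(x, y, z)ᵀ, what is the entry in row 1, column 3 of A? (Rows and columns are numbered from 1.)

The coefficient of x·z in Q is -18. For a symmetric A this equals A[1,3] + A[3,1] = 2·A[1,3].
So A[1,3] = -18/2 = -9.

-9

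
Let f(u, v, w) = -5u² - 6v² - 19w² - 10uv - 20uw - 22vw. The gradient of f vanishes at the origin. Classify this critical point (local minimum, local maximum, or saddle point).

The Hessian at the origin is H = [[-10, -10, -20], [-10, -12, -22], [-20, -22, -38]].
Row-reducing H symmetrically gives the diagonal entries -10, -2, 4.
Counting signs: 1 positive, 2 negative.
H is indefinite, so the origin is a saddle point.

saddle point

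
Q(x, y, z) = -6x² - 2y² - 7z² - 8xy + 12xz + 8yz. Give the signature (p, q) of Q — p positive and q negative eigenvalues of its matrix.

The associated matrix is A = [[-6, -4, 6], [-4, -2, 4], [6, 4, -7]].
Row-reducing A symmetrically gives the diagonal entries -6, 2/3, -1.
Counting signs: 1 positive, 2 negative.

(1, 2)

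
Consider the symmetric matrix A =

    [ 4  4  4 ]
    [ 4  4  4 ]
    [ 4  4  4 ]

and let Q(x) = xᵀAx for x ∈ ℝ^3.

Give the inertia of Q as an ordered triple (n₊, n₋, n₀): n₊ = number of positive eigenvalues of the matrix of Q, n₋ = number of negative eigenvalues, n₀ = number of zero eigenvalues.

Applying the same elementary operations to the rows and columns of A produces a congruent diagonal matrix with entries 4, 0, 0.
Counting signs: 1 positive, 2 zero.

(1, 0, 2)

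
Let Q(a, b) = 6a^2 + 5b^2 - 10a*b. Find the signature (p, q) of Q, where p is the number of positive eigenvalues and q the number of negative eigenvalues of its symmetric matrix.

The associated matrix is A = [[6, -5], [-5, 5]].
Applying the same elementary operations to the rows and columns of A produces a congruent diagonal matrix with entries 6, 5/6.
Counting signs: 2 positive.

(2, 0)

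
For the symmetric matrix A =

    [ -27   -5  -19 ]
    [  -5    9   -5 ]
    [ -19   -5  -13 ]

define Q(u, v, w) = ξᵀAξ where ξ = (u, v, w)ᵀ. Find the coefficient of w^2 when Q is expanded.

The coefficient of w^2 is the diagonal entry A[3,3] = -13.

-13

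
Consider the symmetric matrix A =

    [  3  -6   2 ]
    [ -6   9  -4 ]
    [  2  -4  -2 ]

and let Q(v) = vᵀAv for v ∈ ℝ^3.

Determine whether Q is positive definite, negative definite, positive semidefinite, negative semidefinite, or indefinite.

indefinite

Row-reducing A symmetrically gives the diagonal entries 3, -3, -10/3.
So there are 1 positive, 2 negative pivots.
Hence Q is indefinite.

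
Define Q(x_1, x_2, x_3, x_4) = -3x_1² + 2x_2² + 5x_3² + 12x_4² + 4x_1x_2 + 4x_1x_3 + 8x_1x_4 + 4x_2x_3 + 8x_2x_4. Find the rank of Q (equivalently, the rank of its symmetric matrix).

Write A = [[-3, 2, 2, 4], [2, 2, 2, 4], [2, 2, 5, 0], [4, 4, 0, 12]].
Row-reducing A symmetrically gives the diagonal entries -3, 10/3, 3, -4/3.
That gives 2 positive, 2 negative pivots.
The rank is the number of nonzero pivots: 4.

4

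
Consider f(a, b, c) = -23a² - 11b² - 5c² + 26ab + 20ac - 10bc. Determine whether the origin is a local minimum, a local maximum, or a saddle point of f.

local maximum

The Hessian at the origin is H = [[-46, 26, 20], [26, -22, -10], [20, -10, -10]].
Applying the same elementary operations to the rows and columns of H produces a congruent diagonal matrix with entries -46, -168/23, -15/14.
That gives 3 negative pivots.
H is negative definite, so the origin is a strict local maximum.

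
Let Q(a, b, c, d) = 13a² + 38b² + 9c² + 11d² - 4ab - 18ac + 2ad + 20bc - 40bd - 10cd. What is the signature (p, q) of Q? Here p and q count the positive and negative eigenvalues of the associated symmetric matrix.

The symmetric matrix is A = [[13, -2, -9, 1], [-2, 38, 10, -20], [-9, 10, 9, -5], [1, -20, -5, 11]].
An LDLᵀ factorisation of A has diagonal entries 13, 490/13, 4/5, 20/49.
So there are 4 positive pivots.

(4, 0)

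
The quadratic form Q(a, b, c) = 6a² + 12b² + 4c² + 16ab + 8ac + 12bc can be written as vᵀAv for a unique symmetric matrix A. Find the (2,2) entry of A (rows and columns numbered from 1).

12

The coefficient of b² in Q is 12, and that is exactly A[2,2].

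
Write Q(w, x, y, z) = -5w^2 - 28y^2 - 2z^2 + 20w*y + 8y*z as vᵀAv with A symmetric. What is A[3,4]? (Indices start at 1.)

The coefficient of y·z in Q is 8. For a symmetric A this equals A[3,4] + A[4,3] = 2·A[3,4].
So A[3,4] = 8/2 = 4.

4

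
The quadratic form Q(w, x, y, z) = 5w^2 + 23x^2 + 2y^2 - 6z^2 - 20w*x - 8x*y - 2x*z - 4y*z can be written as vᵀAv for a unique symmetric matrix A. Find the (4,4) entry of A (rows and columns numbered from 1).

The coefficient of z^2 in Q is -6, and that is exactly A[4,4].

-6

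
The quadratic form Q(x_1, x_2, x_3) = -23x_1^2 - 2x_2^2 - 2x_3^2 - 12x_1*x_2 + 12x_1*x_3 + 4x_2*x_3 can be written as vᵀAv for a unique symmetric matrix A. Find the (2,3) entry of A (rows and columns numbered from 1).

The coefficient of x_2·x_3 in Q is 4. For a symmetric A this equals A[2,3] + A[3,2] = 2·A[2,3].
So A[2,3] = 4/2 = 2.

2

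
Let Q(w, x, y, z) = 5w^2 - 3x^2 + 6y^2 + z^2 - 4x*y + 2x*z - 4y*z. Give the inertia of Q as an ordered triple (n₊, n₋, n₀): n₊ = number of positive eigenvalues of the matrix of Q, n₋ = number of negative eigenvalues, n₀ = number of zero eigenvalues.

(3, 1, 0)

The associated matrix is A = [[5, 0, 0, 0], [0, -3, -2, 1], [0, -2, 6, -2], [0, 1, -2, 1]].
Applying the same elementary operations to the rows and columns of A produces a congruent diagonal matrix with entries 5, -3, 22/3, 4/11.
That gives 3 positive, 1 negative pivots.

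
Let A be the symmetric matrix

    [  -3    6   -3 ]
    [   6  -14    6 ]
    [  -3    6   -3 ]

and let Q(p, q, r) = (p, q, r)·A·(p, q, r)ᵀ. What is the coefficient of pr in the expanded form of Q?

-6

The coefficient of pr is A[1,3] + A[3,1] = 2·(-3) = -6.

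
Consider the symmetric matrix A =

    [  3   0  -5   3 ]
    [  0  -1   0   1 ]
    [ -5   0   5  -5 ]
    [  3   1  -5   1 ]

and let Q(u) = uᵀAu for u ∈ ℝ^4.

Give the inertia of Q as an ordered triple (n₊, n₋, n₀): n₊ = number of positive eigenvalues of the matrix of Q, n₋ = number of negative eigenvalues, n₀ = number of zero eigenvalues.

(1, 3, 0)

Row-reducing A symmetrically gives the diagonal entries 3, -1, -10/3, -1.
Counting signs: 1 positive, 3 negative.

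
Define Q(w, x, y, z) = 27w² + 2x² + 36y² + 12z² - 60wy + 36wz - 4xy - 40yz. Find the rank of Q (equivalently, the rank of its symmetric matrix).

The symmetric matrix is A = [[27, 0, -30, 18], [0, 2, -2, 0], [-30, -2, 36, -20], [18, 0, -20, 12]].
Congruent diagonalization of A (simultaneous row and column reduction) yields pivots 27, 2, 2/3, 0.
Counting signs: 3 positive, 1 zero.
The rank is the number of nonzero pivots: 3.

3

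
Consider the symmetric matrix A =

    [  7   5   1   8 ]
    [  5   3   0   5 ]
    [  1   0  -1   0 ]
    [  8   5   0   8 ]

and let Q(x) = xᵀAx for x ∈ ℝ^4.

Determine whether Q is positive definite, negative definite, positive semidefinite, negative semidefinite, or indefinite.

Congruent diagonalization of A (simultaneous row and column reduction) yields pivots 7, -4/7, -1/4, 0.
So there are 1 positive, 2 negative, 1 zero pivots.
Hence Q is indefinite.

indefinite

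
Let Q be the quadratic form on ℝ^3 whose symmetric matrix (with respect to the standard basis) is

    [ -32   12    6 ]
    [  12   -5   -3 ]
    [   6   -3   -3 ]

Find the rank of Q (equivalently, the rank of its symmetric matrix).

3

Applying the same elementary operations to the rows and columns of A produces a congruent diagonal matrix with entries -32, -1/2, -3/4.
So there are 3 negative pivots.
The rank is the number of nonzero pivots: 3.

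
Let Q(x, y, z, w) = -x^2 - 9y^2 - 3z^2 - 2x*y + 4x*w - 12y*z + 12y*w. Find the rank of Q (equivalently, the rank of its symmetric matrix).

Write A = [[-1, -1, 0, 2], [-1, -9, -6, 6], [0, -6, -3, 0], [2, 6, 0, 0]].
Row-reducing A symmetrically gives the diagonal entries -1, -8, 3/2, 0.
That gives 1 positive, 2 negative, 1 zero pivots.
The rank is the number of nonzero pivots: 3.

3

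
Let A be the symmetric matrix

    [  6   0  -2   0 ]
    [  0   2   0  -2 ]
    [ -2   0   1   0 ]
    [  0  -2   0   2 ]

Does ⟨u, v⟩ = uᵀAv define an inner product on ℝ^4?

no

Congruent diagonalization of A (simultaneous row and column reduction) yields pivots 6, 2, 1/3, 0.
So there are 3 positive, 1 zero pivots.
Hence Q is positive semidefinite.
⟨·,·⟩ is an inner product exactly when A is positive definite.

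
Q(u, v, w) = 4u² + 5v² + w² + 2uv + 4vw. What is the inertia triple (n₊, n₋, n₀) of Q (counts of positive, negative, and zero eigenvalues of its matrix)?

(3, 0, 0)

The associated matrix is A = [[4, 1, 0], [1, 5, 2], [0, 2, 1]].
Row-reducing A symmetrically gives the diagonal entries 4, 19/4, 3/19.
That gives 3 positive pivots.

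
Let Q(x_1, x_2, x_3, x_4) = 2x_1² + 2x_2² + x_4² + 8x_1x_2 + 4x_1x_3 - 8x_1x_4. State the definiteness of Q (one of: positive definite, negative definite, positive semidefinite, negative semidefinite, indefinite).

indefinite

Write A = [[2, 4, 2, -4], [4, 2, 0, 0], [2, 0, 0, 0], [-4, 0, 0, 1]].
An LDLᵀ factorisation of A has diagonal entries 2, -6, 2/3, 1.
That gives 3 positive, 1 negative pivots.
Hence Q is indefinite.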